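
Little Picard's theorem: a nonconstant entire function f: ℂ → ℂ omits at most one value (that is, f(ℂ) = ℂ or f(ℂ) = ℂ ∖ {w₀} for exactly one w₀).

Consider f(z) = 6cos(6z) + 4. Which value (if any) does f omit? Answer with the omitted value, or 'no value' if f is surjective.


Little Picard bounds the complement of f(ℂ) to at most one point.
cos is entire and surjective onto ℂ: for every w ∈ ℂ, cos(ζ) = w has a solution ζ ∈ ℂ (e.g., via the complex inverse arccos). With ζ = 6z this gives z = ζ/(6). Then 6·cos(6z) takes every value in 6·ℂ = ℂ, and adding 4 is a bijection of ℂ. So f is surjective and omits no value. (Note: only on the real line is cos bounded by [−1, 1].)

Omitted value: no value.


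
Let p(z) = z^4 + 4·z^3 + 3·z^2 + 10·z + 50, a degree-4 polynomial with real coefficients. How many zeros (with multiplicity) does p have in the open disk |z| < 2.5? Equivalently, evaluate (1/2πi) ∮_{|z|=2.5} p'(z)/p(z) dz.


The zeros of p are: (1 + 2i), (1 - 2i), (-3 + 1i), (-3 - 1i).
Their magnitudes are: 2.236, 2.236, 3.162, 3.162.
Zeros with |z| < R = 2.5: (1 + 2i), (1 - 2i).
Count = 2.
By the argument principle, (1/2πi) ∮_{|z|=R} p'(z)/p(z) dz equals exactly this count.

Number of zeros inside |z| < 2.5: 2.


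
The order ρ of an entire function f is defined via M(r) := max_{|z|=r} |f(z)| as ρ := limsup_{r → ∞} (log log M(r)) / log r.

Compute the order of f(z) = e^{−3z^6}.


|e^{−3z^6}| = e^{Re(-3·z^6) + 0} ≤ e^{3|z|^6 + 0} = e^{3r^6 + 0} on |z| = r, so ρ ≤ 6. Choosing z on |z|=r so that -3·z^6 is real positive (always possible by picking arg z appropriately) gives |f(z)| = e^{3r^6 + 0}, matching the bound. The additive constant 0 does not affect log log M(r) ~ 6·log r. Hence ρ = 6.
Therefore ρ = 6.

Order ρ = 6.


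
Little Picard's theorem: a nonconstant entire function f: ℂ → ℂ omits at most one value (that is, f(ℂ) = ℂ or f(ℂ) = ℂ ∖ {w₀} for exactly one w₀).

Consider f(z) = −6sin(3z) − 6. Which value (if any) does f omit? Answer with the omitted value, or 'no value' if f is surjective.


Little Picard bounds the complement of f(ℂ) to at most one point.
sin is entire and surjective onto ℂ: for every w ∈ ℂ, sin(ζ) = w has a solution ζ ∈ ℂ (e.g., via the complex inverse arcsin). With ζ = 3z this gives z = ζ/(3). Then -6·sin(3z) takes every value in -6·ℂ = ℂ, and adding -6 is a bijection of ℂ. So f is surjective and omits no value. (Note: only on the real line is sin bounded by [−1, 1].)

Omitted value: no value.


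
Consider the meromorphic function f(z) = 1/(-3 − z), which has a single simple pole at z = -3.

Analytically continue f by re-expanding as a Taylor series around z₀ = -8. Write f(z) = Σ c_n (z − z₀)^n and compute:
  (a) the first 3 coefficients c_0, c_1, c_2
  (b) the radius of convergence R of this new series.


Let w = z − z₀, so z = z₀ + w.
Then -3 − z = -3 − (z₀ + w) = (-3 − z₀) − w = 5 − w.
f(z) = 1/(5 − w) = (1/(5)) · 1/(1 − w/(5)) = Σ_{n≥0} w^n / (5)^(n+1).
So c_n = 1/(5)^(n+1):
  c_0 = 1/(5)^1 = 1/5.
  c_1 = 1/(5)^2 = 1/25.
  c_2 = 1/(5)^3 = 1/125.
The series is valid for |w/d| < 1, i.e. |z − z₀| < |d|.
Radius of convergence: R = |-3 − z₀| = |5| = 5 (distance from z₀ to the singularity z = -3).

c_0 = 1/5, c_1 = 1/25, c_2 = 1/125; R = 5.


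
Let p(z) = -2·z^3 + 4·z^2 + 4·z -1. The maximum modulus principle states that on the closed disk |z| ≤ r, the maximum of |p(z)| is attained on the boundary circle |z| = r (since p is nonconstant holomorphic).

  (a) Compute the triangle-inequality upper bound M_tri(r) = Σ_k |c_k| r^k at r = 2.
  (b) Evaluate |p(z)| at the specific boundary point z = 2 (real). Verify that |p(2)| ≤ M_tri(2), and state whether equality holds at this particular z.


Coefficients: c_0 = -1, c_1 = 4, c_2 = 4, c_3 = -2. Radius r = 2.
Part (a). Triangle bound: M_tri(r) = Σ_k |c_k| r^k
  = |-1|·2^0 + |4|·2^1 + |4|·2^2 + |-2|·2^3
  = 1 + 8 + 16 + 16 = 41.
This bounds M(r) := max_{|z|=r} |p(z)| from above; equality holds iff all terms c_k z^k can be made to align in phase at a single z on |z|=r.
Part (b). At z = 2 (real, on the circle |z| = r):
  p(2) = (-1)·2^0 + (4)·2^1 + (4)·2^2 + (-2)·2^3 = 7.
  |p(2)| = 7.
Check: |p(2)| = 7 ≤ 41 = M_tri(2). ✓ Equality does not hold at z = 2 (the coefficients have mixed signs, so the terms do not all align in phase there).

M_tri(2) = 41; |p(2)| = 7; equality at z=2: no.


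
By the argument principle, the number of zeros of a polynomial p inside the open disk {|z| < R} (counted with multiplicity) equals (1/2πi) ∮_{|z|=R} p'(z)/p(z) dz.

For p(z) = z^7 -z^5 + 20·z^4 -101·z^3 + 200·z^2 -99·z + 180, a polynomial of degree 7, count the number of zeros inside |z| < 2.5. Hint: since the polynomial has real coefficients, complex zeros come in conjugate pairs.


The zeros of p are: -4, (0 + 3i), (0 - 3i), (0 + 1i), (0 - 1i), (2 + 1i), (2 - 1i).
Their magnitudes are: 4, 3, 3, 1, 1, 2.236, 2.236.
Zeros with |z| < R = 2.5: (0 + 1i), (0 - 1i), (2 + 1i), (2 - 1i).
Count = 4.
By the argument principle, (1/2πi) ∮_{|z|=R} p'(z)/p(z) dz equals exactly this count.

Number of zeros inside |z| < 2.5: 4.


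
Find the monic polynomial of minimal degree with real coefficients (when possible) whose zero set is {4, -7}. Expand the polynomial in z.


The polynomial is p(z) = ∏_{α ∈ S} (z − α), where S = {4, -7}.
Expanding the product yields: p(z) = z^2 + 3·z -28.
The resulting polynomial has degree 2 and real coefficients as required.

p(z) = z^2 + 3·z -28.


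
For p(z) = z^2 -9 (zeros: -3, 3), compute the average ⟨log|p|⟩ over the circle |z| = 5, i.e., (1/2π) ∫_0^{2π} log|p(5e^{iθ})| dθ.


Zeros: -3, 3; r = 5.
Inside |z| < r: -3, 3. Outside (|z| ≥ r): ∅.
p(0) = -9, so log|p(0)| = log(9) = 2.1972.
Apply Jensen: I(r) = log|p(0)| + Σ_k log(r/|z_k|), summed over zeros inside |z| < r.
  log(r/|z_k|) for z_k = -3: log(5/3) = 0.5108
  log(r/|z_k|) for z_k = 3: log(5/3) = 0.5108
Sum over inside zeros: 1.0217.
I(r) = log|p(0)| + (inside sum) = 2.1972 + 1.0217 = 3.2189.
Closed form (all zeros inside, monic): I(r) = n·log(r) = 2·log(5) = 3.2189. ✓

I(r) ≈ 3.2189.


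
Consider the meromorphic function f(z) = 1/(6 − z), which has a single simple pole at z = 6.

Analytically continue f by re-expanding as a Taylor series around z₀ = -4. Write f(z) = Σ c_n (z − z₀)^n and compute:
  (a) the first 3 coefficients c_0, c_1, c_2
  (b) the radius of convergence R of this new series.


Let w = z − z₀, so z = z₀ + w.
Then 6 − z = 6 − (z₀ + w) = (6 − z₀) − w = 10 − w.
f(z) = 1/(10 − w) = (1/(10)) · 1/(1 − w/(10)) = Σ_{n≥0} w^n / (10)^(n+1).
So c_n = 1/(10)^(n+1):
  c_0 = 1/(10)^1 = 1/10.
  c_1 = 1/(10)^2 = 1/100.
  c_2 = 1/(10)^3 = 1/1000.
The series is valid for |w/d| < 1, i.e. |z − z₀| < |d|.
Radius of convergence: R = |6 − z₀| = |10| = 10 (distance from z₀ to the singularity z = 6).

c_0 = 1/10, c_1 = 1/100, c_2 = 1/1000; R = 10.


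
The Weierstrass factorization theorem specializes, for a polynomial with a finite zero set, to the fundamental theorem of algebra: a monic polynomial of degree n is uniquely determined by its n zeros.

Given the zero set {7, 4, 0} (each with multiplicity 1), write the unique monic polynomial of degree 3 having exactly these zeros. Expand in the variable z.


The polynomial is p(z) = ∏_{α ∈ S} (z − α), where S = {7, 4, 0}.
Expanding the product yields: p(z) = z^3 -11·z^2 + 28·z.
The resulting polynomial has degree 3 and real coefficients as required.

p(z) = z^3 -11·z^2 + 28·z.


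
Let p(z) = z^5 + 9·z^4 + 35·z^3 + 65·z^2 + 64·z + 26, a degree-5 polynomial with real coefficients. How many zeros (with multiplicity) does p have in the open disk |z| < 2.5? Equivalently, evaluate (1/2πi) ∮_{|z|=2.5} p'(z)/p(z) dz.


The zeros of p are: -1, (-1 + 1i), (-1 - 1i), (-3 + 2i), (-3 - 2i).
Their magnitudes are: 1, 1.414, 1.414, 3.606, 3.606.
Zeros with |z| < R = 2.5: -1, (-1 + 1i), (-1 - 1i).
Count = 3.
By the argument principle, (1/2πi) ∮_{|z|=R} p'(z)/p(z) dz equals exactly this count.

Number of zeros inside |z| < 2.5: 3.


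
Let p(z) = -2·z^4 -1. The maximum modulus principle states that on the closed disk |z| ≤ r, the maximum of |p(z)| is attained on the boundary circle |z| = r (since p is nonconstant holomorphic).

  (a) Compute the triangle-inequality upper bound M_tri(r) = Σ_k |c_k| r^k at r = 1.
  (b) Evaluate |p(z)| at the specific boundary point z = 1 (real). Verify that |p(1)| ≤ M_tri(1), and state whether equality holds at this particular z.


Coefficients: c_0 = -1, c_1 = 0, c_2 = 0, c_3 = 0, c_4 = -2. Radius r = 1.
Part (a). Triangle bound: M_tri(r) = Σ_k |c_k| r^k
  = |-1|·1^0 + |0|·1^1 + |0|·1^2 + |0|·1^3 + |-2|·1^4
  = 1 + 0 + 0 + 0 + 2 = 3.
This bounds M(r) := max_{|z|=r} |p(z)| from above; equality holds iff all terms c_k z^k can be made to align in phase at a single z on |z|=r.
Part (b). At z = 1 (real, on the circle |z| = r):
  p(1) = (-1)·1^0 + (0)·1^1 + (0)·1^2 + (0)·1^3 + (-2)·1^4 = -3.
  |p(1)| = 3.
Since all nonzero coefficients share the same sign, |p(1)| = 3 = M_tri(1); the triangle bound is attained at z = 1, so in fact M(r) = 3.

M_tri(1) = 3; |p(1)| = 3; equality at z=1: yes.


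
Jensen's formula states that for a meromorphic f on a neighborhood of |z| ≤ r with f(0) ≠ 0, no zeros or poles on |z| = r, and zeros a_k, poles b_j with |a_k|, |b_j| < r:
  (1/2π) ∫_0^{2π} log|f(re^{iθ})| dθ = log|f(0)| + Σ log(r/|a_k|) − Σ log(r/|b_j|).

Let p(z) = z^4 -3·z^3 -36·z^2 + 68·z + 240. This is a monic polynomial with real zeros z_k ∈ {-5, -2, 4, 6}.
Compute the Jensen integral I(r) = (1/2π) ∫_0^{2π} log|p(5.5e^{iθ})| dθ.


Zeros: -5, -2, 4, 6; r = 5.5.
Inside |z| < r: -5, -2, 4. Outside (|z| ≥ r): 6.
p(0) = 240, so log|p(0)| = log(240) = 5.4806.
Apply Jensen: I(r) = log|p(0)| + Σ_k log(r/|z_k|), summed over zeros inside |z| < r.
  log(r/|z_k|) for z_k = -5: log(5.5/5) = 0.0953
  log(r/|z_k|) for z_k = -2: log(5.5/2) = 1.0116
  log(r/|z_k|) for z_k = 4: log(5.5/4) = 0.3185
  Outside zeros (6) contribute nothing to the Jensen sum.
Sum over inside zeros: 1.4254.
I(r) = log|p(0)| + (inside sum) = 5.4806 + 1.4254 = 6.9060.
Note: since some zeros are outside |z| ≤ r, the simplified n·log(r) form does NOT apply — only the inside zeros contribute.

I(r) ≈ 6.9060.


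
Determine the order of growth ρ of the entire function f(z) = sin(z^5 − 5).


Write sin(w) = (e^{iw} ± e^{−iw})/(2 or 2i), so |sin(w)| ≤ e^{|w|}. With w = z^5 − 5, |w| ≤ 1r^5 + 5 on |z|=r, giving M(r) ≤ e^{1r^5 + 5} and ρ ≤ 5. For the lower bound, choose z on |z|=r with 1z^5 purely imaginary of modulus 1r^5; then |sin(z^5 − 5)| grows like e^{1r^5}/2, so ρ ≥ 5. Hence ρ = 5.
Therefore ρ = 5.

Order ρ = 5.


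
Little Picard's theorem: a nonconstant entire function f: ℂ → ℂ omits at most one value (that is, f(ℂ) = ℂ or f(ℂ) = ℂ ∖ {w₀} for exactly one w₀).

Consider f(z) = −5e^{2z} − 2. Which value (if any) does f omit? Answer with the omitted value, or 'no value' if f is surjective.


Little Picard bounds the complement of f(ℂ) to at most one point.
e^{2z} is never zero on ℂ, so -5·e^{2z} takes every value in ℂ ∖ {0}. Adding -2 shifts the range to ℂ ∖ {-2}. Thus f omits exactly the value -2.

Omitted value: -2.


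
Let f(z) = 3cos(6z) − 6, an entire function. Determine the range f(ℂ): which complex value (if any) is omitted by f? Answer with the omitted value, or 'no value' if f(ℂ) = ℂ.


Little Picard bounds the complement of f(ℂ) to at most one point.
cos is entire and surjective onto ℂ: for every w ∈ ℂ, cos(ζ) = w has a solution ζ ∈ ℂ (e.g., via the complex inverse arccos). With ζ = 6z this gives z = ζ/(6). Then 3·cos(6z) takes every value in 3·ℂ = ℂ, and adding -6 is a bijection of ℂ. So f is surjective and omits no value. (Note: only on the real line is cos bounded by [−1, 1].)

Omitted value: no value.


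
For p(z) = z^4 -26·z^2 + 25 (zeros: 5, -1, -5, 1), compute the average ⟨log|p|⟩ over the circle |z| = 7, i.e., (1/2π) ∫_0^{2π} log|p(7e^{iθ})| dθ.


Zeros: -5, -1, 1, 5; r = 7.
Inside |z| < r: -5, -1, 1, 5. Outside (|z| ≥ r): ∅.
p(0) = 25, so log|p(0)| = log(25) = 3.2189.
Apply Jensen: I(r) = log|p(0)| + Σ_k log(r/|z_k|), summed over zeros inside |z| < r.
  log(r/|z_k|) for z_k = 5: log(7/5) = 0.3365
  log(r/|z_k|) for z_k = -1: log(7/1) = 1.9459
  log(r/|z_k|) for z_k = -5: log(7/5) = 0.3365
  log(r/|z_k|) for z_k = 1: log(7/1) = 1.9459
Sum over inside zeros: 4.5648.
I(r) = log|p(0)| + (inside sum) = 3.2189 + 4.5648 = 7.7836.
Closed form (all zeros inside, monic): I(r) = n·log(r) = 4·log(7) = 7.7836. ✓

I(r) ≈ 7.7836.


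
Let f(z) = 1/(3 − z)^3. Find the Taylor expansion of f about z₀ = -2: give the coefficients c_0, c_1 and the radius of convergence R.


Let w = z − z₀, so z = z₀ + w.
Then 3 − z = 3 − (z₀ + w) = (3 − z₀) − w = 5 − w.
f(z) = 1/(5 − w)^3 = (1/(5)^3) · (1 − w/(5))^{−3}.
By the binomial series (1−u)^{−3} = Σ_{n≥0} C(n+2, 2) u^n for |u|<1, with u = w/(5):
  c_n = C(n+2, 2) / (5)^(n+3).
  c_0 = 1/(5)^3 = 1/125.
  c_1 = 3/(5)^4 = 3/625.
The series is valid for |w/d| < 1, i.e. |z − z₀| < |d|.
Radius of convergence: R = |3 − z₀| = |5| = 5 (distance from z₀ to the singularity z = 3).

c_0 = 1/125, c_1 = 3/625; R = 5.


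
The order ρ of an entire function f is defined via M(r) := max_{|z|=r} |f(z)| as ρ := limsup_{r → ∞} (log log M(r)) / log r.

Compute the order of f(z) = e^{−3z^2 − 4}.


|e^{−3z^2 − 4}| = e^{Re(-3·z^2) + -4} ≤ e^{3|z|^2 + -4} = e^{3r^2 + -4} on |z| = r, so ρ ≤ 2. Choosing z on |z|=r so that -3·z^2 is real positive (always possible by picking arg z appropriately) gives |f(z)| = e^{3r^2 + -4}, matching the bound. The additive constant -4 does not affect log log M(r) ~ 2·log r. Hence ρ = 2.
Therefore ρ = 2.

Order ρ = 2.


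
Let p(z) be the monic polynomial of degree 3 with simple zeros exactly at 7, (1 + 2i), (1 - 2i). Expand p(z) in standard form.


The polynomial is p(z) = ∏_{α ∈ S} (z − α), where S = {7, (1 + 2i), (1 - 2i)}.
Expanding the product yields: p(z) = z^3 -9·z^2 + 19·z -35.
Note conjugate pairs combine to real quadratics: (z − (1+2i))(z − (1−2i)) = z² − 2z + 5.
The resulting polynomial has degree 3 and real coefficients as required.

p(z) = z^3 -9·z^2 + 19·z -35.


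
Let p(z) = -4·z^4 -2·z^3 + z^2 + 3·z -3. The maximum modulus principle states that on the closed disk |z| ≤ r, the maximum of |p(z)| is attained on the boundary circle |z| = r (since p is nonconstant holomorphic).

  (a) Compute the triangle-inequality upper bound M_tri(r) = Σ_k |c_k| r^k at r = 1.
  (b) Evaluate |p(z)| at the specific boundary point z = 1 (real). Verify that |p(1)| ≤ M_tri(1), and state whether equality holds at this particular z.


Coefficients: c_0 = -3, c_1 = 3, c_2 = 1, c_3 = -2, c_4 = -4. Radius r = 1.
Part (a). Triangle bound: M_tri(r) = Σ_k |c_k| r^k
  = |-3|·1^0 + |3|·1^1 + |1|·1^2 + |-2|·1^3 + |-4|·1^4
  = 3 + 3 + 1 + 2 + 4 = 13.
This bounds M(r) := max_{|z|=r} |p(z)| from above; equality holds iff all terms c_k z^k can be made to align in phase at a single z on |z|=r.
Part (b). At z = 1 (real, on the circle |z| = r):
  p(1) = (-3)·1^0 + (3)·1^1 + (1)·1^2 + (-2)·1^3 + (-4)·1^4 = -5.
  |p(1)| = 5.
Check: |p(1)| = 5 ≤ 13 = M_tri(1). ✓ Equality does not hold at z = 1 (the coefficients have mixed signs, so the terms do not all align in phase there).

M_tri(1) = 13; |p(1)| = 5; equality at z=1: no.


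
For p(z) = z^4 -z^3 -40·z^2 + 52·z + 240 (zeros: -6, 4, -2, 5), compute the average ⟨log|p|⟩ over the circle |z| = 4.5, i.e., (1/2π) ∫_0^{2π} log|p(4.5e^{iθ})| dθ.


Zeros: -6, -2, 4, 5; r = 4.5.
Inside |z| < r: -2, 4. Outside (|z| ≥ r): -6, 5.
p(0) = 240, so log|p(0)| = log(240) = 5.4806.
Apply Jensen: I(r) = log|p(0)| + Σ_k log(r/|z_k|), summed over zeros inside |z| < r.
  log(r/|z_k|) for z_k = 4: log(4.5/4) = 0.1178
  log(r/|z_k|) for z_k = -2: log(4.5/2) = 0.8109
  Outside zeros (-6, 5) contribute nothing to the Jensen sum.
Sum over inside zeros: 0.9287.
I(r) = log|p(0)| + (inside sum) = 5.4806 + 0.9287 = 6.4094.
Note: since some zeros are outside |z| ≤ r, the simplified n·log(r) form does NOT apply — only the inside zeros contribute.

I(r) ≈ 6.4094.


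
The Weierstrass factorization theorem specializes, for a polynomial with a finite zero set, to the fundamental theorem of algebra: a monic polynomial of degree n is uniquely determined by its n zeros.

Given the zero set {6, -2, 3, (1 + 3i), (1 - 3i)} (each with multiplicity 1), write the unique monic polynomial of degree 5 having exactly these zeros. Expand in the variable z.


The polynomial is p(z) = ∏_{α ∈ S} (z − α), where S = {6, -2, 3, (1 + 3i), (1 - 3i)}.
Expanding the product yields: p(z) = z^5 -9·z^4 + 24·z^3 -34·z^2 -72·z + 360.
Note conjugate pairs combine to real quadratics: (z − (1+3i))(z − (1−3i)) = z² − 2z + 10.
The resulting polynomial has degree 5 and real coefficients as required.

p(z) = z^5 -9·z^4 + 24·z^3 -34·z^2 -72·z + 360.


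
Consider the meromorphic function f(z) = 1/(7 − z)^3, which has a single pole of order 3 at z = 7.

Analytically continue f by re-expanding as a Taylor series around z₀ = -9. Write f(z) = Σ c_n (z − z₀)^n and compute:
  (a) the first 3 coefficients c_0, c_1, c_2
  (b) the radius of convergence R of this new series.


Let w = z − z₀, so z = z₀ + w.
Then 7 − z = 7 − (z₀ + w) = (7 − z₀) − w = 16 − w.
f(z) = 1/(16 − w)^3 = (1/(16)^3) · (1 − w/(16))^{−3}.
By the binomial series (1−u)^{−3} = Σ_{n≥0} C(n+2, 2) u^n for |u|<1, with u = w/(16):
  c_n = C(n+2, 2) / (16)^(n+3).
  c_0 = 1/(16)^3 = 1/4096.
  c_1 = 3/(16)^4 = 3/65536.
  c_2 = 6/(16)^5 = 3/524288.
The series is valid for |w/d| < 1, i.e. |z − z₀| < |d|.
Radius of convergence: R = |7 − z₀| = |16| = 16 (distance from z₀ to the singularity z = 7).

c_0 = 1/4096, c_1 = 3/65536, c_2 = 3/524288; R = 16.


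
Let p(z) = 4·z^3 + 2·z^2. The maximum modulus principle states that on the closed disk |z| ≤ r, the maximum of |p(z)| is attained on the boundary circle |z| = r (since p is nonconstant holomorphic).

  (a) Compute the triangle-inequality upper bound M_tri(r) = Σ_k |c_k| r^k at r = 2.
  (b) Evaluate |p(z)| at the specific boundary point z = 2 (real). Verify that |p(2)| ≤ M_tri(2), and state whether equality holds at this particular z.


Coefficients: c_0 = 0, c_1 = 0, c_2 = 2, c_3 = 4. Radius r = 2.
Part (a). Triangle bound: M_tri(r) = Σ_k |c_k| r^k
  = |0|·2^0 + |0|·2^1 + |2|·2^2 + |4|·2^3
  = 0 + 0 + 8 + 32 = 40.
This bounds M(r) := max_{|z|=r} |p(z)| from above; equality holds iff all terms c_k z^k can be made to align in phase at a single z on |z|=r.
Part (b). At z = 2 (real, on the circle |z| = r):
  p(2) = (0)·2^0 + (0)·2^1 + (2)·2^2 + (4)·2^3 = 40.
  |p(2)| = 40.
Since all nonzero coefficients share the same sign, |p(2)| = 40 = M_tri(2); the triangle bound is attained at z = 2, so in fact M(r) = 40.

M_tri(2) = 40; |p(2)| = 40; equality at z=2: yes.


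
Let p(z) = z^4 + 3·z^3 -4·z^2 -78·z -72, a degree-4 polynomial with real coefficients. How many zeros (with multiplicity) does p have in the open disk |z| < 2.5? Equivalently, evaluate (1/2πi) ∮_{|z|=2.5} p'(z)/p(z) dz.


The zeros of p are: (-3 + 3i), (-3 - 3i), 4, -1.
Their magnitudes are: 4.243, 4.243, 4, 1.
Zeros with |z| < R = 2.5: -1.
Count = 1.
By the argument principle, (1/2πi) ∮_{|z|=R} p'(z)/p(z) dz equals exactly this count.

Number of zeros inside |z| < 2.5: 1.


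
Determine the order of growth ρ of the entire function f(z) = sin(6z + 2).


sin(w) is a linear combination of e^{iw} and e^{−iw} (or e^w, e^{−w} in the hyperbolic case), so |sin(w)| ≤ e^{|w|}. With w = 6z + 2, |w| ≤ 6|z| + 2 = 6r + 2 on |z| = r, giving M(r) ≤ e^{6r + 2}, so ρ ≤ 1. On a suitable ray (z = it for sin/cos; z = t for sinh/cosh, t real → ∞), |sin(6z + 2)| grows like e^{6|t|}/2, so ρ ≥ 1. Hence ρ = 1.
Therefore ρ = 1.

Order ρ = 1.


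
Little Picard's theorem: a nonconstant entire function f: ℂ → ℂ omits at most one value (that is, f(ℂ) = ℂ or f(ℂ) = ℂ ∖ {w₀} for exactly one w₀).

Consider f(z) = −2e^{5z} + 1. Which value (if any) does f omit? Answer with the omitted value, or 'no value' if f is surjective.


Little Picard bounds the complement of f(ℂ) to at most one point.
e^{5z} is never zero on ℂ, so -2·e^{5z} takes every value in ℂ ∖ {0}. Adding 1 shifts the range to ℂ ∖ {1}. Thus f omits exactly the value 1.

Omitted value: 1.


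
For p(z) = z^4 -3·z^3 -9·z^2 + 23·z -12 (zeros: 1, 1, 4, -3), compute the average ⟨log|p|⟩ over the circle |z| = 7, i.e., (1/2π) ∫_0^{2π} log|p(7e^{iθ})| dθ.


Zeros: -3, 1, 1, 4; r = 7.
Inside |z| < r: -3, 1, 1, 4. Outside (|z| ≥ r): ∅.
p(0) = -12, so log|p(0)| = log(12) = 2.4849.
Apply Jensen: I(r) = log|p(0)| + Σ_k log(r/|z_k|), summed over zeros inside |z| < r.
  log(r/|z_k|) for z_k = 1: log(7/1) = 1.9459
  log(r/|z_k|) for z_k = 1: log(7/1) = 1.9459
  log(r/|z_k|) for z_k = 4: log(7/4) = 0.5596
  log(r/|z_k|) for z_k = -3: log(7/3) = 0.8473
Sum over inside zeros: 5.2987.
I(r) = log|p(0)| + (inside sum) = 2.4849 + 5.2987 = 7.7836.
Closed form (all zeros inside, monic): I(r) = n·log(r) = 4·log(7) = 7.7836. ✓

I(r) ≈ 7.7836.


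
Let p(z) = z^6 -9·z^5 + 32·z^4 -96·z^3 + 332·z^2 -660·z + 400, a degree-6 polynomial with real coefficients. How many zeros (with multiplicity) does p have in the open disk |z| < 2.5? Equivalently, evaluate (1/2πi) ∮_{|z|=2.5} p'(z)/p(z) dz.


The zeros of p are: 4, 1, (3 + 1i), (3 - 1i), (-1 + 3i), (-1 - 3i).
Their magnitudes are: 4, 1, 3.162, 3.162, 3.162, 3.162.
Zeros with |z| < R = 2.5: 1.
Count = 1.
By the argument principle, (1/2πi) ∮_{|z|=R} p'(z)/p(z) dz equals exactly this count.

Number of zeros inside |z| < 2.5: 1.


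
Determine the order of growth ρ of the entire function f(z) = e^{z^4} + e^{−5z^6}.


Each summand is entire of order 4 and 6 respectively (as in the single-exponential case). The order of a sum is at most the max of the orders, so ρ ≤ 6. For the lower bound: on |z|=r choose arg z so that -5z^6 is real positive; then |e^{-5z^6}| = e^{5r^6} while |e^{1z^4}| ≤ e^{1r^4} = o(e^{5r^6}). So |f| ≥ e^{5r^6}(1 − o(1)) and ρ ≥ 6. Hence ρ = max(4, 6) = 6.
Therefore ρ = 6.

Order ρ = 6.


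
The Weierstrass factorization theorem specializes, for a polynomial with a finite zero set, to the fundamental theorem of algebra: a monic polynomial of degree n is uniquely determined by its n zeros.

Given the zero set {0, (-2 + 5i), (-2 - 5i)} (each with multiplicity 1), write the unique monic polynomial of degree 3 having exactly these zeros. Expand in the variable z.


The polynomial is p(z) = ∏_{α ∈ S} (z − α), where S = {0, (-2 + 5i), (-2 - 5i)}.
Expanding the product yields: p(z) = z^3 + 4·z^2 + 29·z.
Note conjugate pairs combine to real quadratics: (z − (-2+5i))(z − (-2−5i)) = z² + 4z + 29.
The resulting polynomial has degree 3 and real coefficients as required.

p(z) = z^3 + 4·z^2 + 29·z.


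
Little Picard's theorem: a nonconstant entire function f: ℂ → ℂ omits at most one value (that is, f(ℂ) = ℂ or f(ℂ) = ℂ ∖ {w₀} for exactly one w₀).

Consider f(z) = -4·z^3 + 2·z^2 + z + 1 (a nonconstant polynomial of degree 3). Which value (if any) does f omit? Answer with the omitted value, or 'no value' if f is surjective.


Little Picard bounds the complement of f(ℂ) to at most one point.
For every w ∈ ℂ, the equation p(z) − w = 0 is a nonconstant polynomial in z and hence has at least one root by the fundamental theorem of algebra. So p is surjective onto ℂ, omitting no value.

Omitted value: no value.


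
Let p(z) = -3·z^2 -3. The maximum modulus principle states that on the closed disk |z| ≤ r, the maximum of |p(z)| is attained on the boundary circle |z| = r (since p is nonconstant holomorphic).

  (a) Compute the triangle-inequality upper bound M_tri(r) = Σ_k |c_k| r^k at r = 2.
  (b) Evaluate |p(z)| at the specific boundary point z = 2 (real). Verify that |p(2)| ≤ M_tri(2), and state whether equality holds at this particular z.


Coefficients: c_0 = -3, c_1 = 0, c_2 = -3. Radius r = 2.
Part (a). Triangle bound: M_tri(r) = Σ_k |c_k| r^k
  = |-3|·2^0 + |0|·2^1 + |-3|·2^2
  = 3 + 0 + 12 = 15.
This bounds M(r) := max_{|z|=r} |p(z)| from above; equality holds iff all terms c_k z^k can be made to align in phase at a single z on |z|=r.
Part (b). At z = 2 (real, on the circle |z| = r):
  p(2) = (-3)·2^0 + (0)·2^1 + (-3)·2^2 = -15.
  |p(2)| = 15.
Since all nonzero coefficients share the same sign, |p(2)| = 15 = M_tri(2); the triangle bound is attained at z = 2, so in fact M(r) = 15.

M_tri(2) = 15; |p(2)| = 15; equality at z=2: yes.


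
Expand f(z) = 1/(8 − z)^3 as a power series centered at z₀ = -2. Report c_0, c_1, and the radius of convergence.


Let w = z − z₀, so z = z₀ + w.
Then 8 − z = 8 − (z₀ + w) = (8 − z₀) − w = 10 − w.
f(z) = 1/(10 − w)^3 = (1/(10)^3) · (1 − w/(10))^{−3}.
By the binomial series (1−u)^{−3} = Σ_{n≥0} C(n+2, 2) u^n for |u|<1, with u = w/(10):
  c_n = C(n+2, 2) / (10)^(n+3).
  c_0 = 1/(10)^3 = 1/1000.
  c_1 = 3/(10)^4 = 3/10000.
The series is valid for |w/d| < 1, i.e. |z − z₀| < |d|.
Radius of convergence: R = |8 − z₀| = |10| = 10 (distance from z₀ to the singularity z = 8).

c_0 = 1/1000, c_1 = 3/10000; R = 10.


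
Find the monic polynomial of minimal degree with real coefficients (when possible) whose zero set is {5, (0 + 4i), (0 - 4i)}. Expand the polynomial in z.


The polynomial is p(z) = ∏_{α ∈ S} (z − α), where S = {5, (0 + 4i), (0 - 4i)}.
Expanding the product yields: p(z) = z^3 -5·z^2 + 16·z -80.
Note conjugate pairs combine to real quadratics: (z − (0+4i))(z − (0−4i)) = z² + 16.
The resulting polynomial has degree 3 and real coefficients as required.

p(z) = z^3 -5·z^2 + 16·z -80.


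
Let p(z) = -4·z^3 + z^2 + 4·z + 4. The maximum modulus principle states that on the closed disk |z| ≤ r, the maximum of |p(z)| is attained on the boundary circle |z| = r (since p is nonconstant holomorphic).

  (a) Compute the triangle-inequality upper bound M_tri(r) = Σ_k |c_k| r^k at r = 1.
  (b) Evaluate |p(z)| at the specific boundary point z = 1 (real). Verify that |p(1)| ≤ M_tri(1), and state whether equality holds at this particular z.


Coefficients: c_0 = 4, c_1 = 4, c_2 = 1, c_3 = -4. Radius r = 1.
Part (a). Triangle bound: M_tri(r) = Σ_k |c_k| r^k
  = |4|·1^0 + |4|·1^1 + |1|·1^2 + |-4|·1^3
  = 4 + 4 + 1 + 4 = 13.
This bounds M(r) := max_{|z|=r} |p(z)| from above; equality holds iff all terms c_k z^k can be made to align in phase at a single z on |z|=r.
Part (b). At z = 1 (real, on the circle |z| = r):
  p(1) = (4)·1^0 + (4)·1^1 + (1)·1^2 + (-4)·1^3 = 5.
  |p(1)| = 5.
Check: |p(1)| = 5 ≤ 13 = M_tri(1). ✓ Equality does not hold at z = 1 (the coefficients have mixed signs, so the terms do not all align in phase there).

M_tri(1) = 13; |p(1)| = 5; equality at z=1: no.


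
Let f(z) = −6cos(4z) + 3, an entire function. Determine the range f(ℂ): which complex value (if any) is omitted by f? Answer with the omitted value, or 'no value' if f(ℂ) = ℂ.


Little Picard bounds the complement of f(ℂ) to at most one point.
cos is entire and surjective onto ℂ: for every w ∈ ℂ, cos(ζ) = w has a solution ζ ∈ ℂ (e.g., via the complex inverse arccos). With ζ = 4z this gives z = ζ/(4). Then -6·cos(4z) takes every value in -6·ℂ = ℂ, and adding 3 is a bijection of ℂ. So f is surjective and omits no value. (Note: only on the real line is cos bounded by [−1, 1].)

Omitted value: no value.


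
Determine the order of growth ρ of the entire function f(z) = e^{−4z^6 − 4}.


|e^{−4z^6 − 4}| = e^{Re(-4·z^6) + -4} ≤ e^{4|z|^6 + -4} = e^{4r^6 + -4} on |z| = r, so ρ ≤ 6. Choosing z on |z|=r so that -4·z^6 is real positive (always possible by picking arg z appropriately) gives |f(z)| = e^{4r^6 + -4}, matching the bound. The additive constant -4 does not affect log log M(r) ~ 6·log r. Hence ρ = 6.
Therefore ρ = 6.

Order ρ = 6.


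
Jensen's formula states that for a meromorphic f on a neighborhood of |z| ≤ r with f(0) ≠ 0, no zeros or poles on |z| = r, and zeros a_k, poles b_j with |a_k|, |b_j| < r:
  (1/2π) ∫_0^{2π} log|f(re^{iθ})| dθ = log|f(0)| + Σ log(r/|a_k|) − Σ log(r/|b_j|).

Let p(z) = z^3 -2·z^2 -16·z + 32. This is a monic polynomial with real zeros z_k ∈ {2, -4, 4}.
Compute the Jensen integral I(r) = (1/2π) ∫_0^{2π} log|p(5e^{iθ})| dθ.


Zeros: -4, 2, 4; r = 5.
Inside |z| < r: -4, 2, 4. Outside (|z| ≥ r): ∅.
p(0) = 32, so log|p(0)| = log(32) = 3.4657.
Apply Jensen: I(r) = log|p(0)| + Σ_k log(r/|z_k|), summed over zeros inside |z| < r.
  log(r/|z_k|) for z_k = 2: log(5/2) = 0.9163
  log(r/|z_k|) for z_k = -4: log(5/4) = 0.2231
  log(r/|z_k|) for z_k = 4: log(5/4) = 0.2231
Sum over inside zeros: 1.3626.
I(r) = log|p(0)| + (inside sum) = 3.4657 + 1.3626 = 4.8283.
Closed form (all zeros inside, monic): I(r) = n·log(r) = 3·log(5) = 4.8283. ✓

I(r) ≈ 4.8283.


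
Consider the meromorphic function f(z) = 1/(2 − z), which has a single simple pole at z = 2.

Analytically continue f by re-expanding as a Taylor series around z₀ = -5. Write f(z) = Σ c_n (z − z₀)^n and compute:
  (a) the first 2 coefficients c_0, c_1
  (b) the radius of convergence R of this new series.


Let w = z − z₀, so z = z₀ + w.
Then 2 − z = 2 − (z₀ + w) = (2 − z₀) − w = 7 − w.
f(z) = 1/(7 − w) = (1/(7)) · 1/(1 − w/(7)) = Σ_{n≥0} w^n / (7)^(n+1).
So c_n = 1/(7)^(n+1):
  c_0 = 1/(7)^1 = 1/7.
  c_1 = 1/(7)^2 = 1/49.
The series is valid for |w/d| < 1, i.e. |z − z₀| < |d|.
Radius of convergence: R = |2 − z₀| = |7| = 7 (distance from z₀ to the singularity z = 2).

c_0 = 1/7, c_1 = 1/49; R = 7.


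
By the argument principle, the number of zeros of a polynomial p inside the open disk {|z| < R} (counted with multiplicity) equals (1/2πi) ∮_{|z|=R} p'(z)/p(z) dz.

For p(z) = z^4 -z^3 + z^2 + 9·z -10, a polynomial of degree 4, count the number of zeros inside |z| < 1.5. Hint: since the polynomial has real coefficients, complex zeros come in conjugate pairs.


The zeros of p are: (1 + 2i), (1 - 2i), 1, -2.
Their magnitudes are: 2.236, 2.236, 1, 2.
Zeros with |z| < R = 1.5: 1.
Count = 1.
By the argument principle, (1/2πi) ∮_{|z|=R} p'(z)/p(z) dz equals exactly this count.

Number of zeros inside |z| < 1.5: 1.


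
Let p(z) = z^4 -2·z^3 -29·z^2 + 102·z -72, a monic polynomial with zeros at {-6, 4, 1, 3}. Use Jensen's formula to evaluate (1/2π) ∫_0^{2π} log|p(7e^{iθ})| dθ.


Zeros: -6, 1, 3, 4; r = 7.
Inside |z| < r: -6, 1, 3, 4. Outside (|z| ≥ r): ∅.
p(0) = -72, so log|p(0)| = log(72) = 4.2767.
Apply Jensen: I(r) = log|p(0)| + Σ_k log(r/|z_k|), summed over zeros inside |z| < r.
  log(r/|z_k|) for z_k = -6: log(7/6) = 0.1542
  log(r/|z_k|) for z_k = 4: log(7/4) = 0.5596
  log(r/|z_k|) for z_k = 1: log(7/1) = 1.9459
  log(r/|z_k|) for z_k = 3: log(7/3) = 0.8473
Sum over inside zeros: 3.5070.
I(r) = log|p(0)| + (inside sum) = 4.2767 + 3.5070 = 7.7836.
Closed form (all zeros inside, monic): I(r) = n·log(r) = 4·log(7) = 7.7836. ✓

I(r) ≈ 7.7836.


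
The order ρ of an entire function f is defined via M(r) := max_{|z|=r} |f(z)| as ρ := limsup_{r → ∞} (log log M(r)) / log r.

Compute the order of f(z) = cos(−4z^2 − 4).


Write cos(w) = (e^{iw} ± e^{−iw})/(2 or 2i), so |cos(w)| ≤ e^{|w|}. With w = −4z^2 − 4, |w| ≤ 4r^2 + 4 on |z|=r, giving M(r) ≤ e^{4r^2 + 4} and ρ ≤ 2. For the lower bound, choose z on |z|=r with -4z^2 purely imaginary of modulus 4r^2; then |cos(−4z^2 − 4)| grows like e^{4r^2}/2, so ρ ≥ 2. Hence ρ = 2.
Therefore ρ = 2.

Order ρ = 2.


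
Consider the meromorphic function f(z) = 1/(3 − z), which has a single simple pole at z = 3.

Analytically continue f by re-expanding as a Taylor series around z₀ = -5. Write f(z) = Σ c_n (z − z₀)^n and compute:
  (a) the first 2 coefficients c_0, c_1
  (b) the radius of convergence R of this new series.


Let w = z − z₀, so z = z₀ + w.
Then 3 − z = 3 − (z₀ + w) = (3 − z₀) − w = 8 − w.
f(z) = 1/(8 − w) = (1/(8)) · 1/(1 − w/(8)) = Σ_{n≥0} w^n / (8)^(n+1).
So c_n = 1/(8)^(n+1):
  c_0 = 1/(8)^1 = 1/8.
  c_1 = 1/(8)^2 = 1/64.
The series is valid for |w/d| < 1, i.e. |z − z₀| < |d|.
Radius of convergence: R = |3 − z₀| = |8| = 8 (distance from z₀ to the singularity z = 3).

c_0 = 1/8, c_1 = 1/64; R = 8.


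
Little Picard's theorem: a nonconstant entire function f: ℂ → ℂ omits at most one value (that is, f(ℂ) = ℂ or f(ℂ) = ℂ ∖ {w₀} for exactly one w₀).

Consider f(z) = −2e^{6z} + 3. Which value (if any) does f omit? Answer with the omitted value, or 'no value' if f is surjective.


Little Picard bounds the complement of f(ℂ) to at most one point.
e^{6z} is never zero on ℂ, so -2·e^{6z} takes every value in ℂ ∖ {0}. Adding 3 shifts the range to ℂ ∖ {3}. Thus f omits exactly the value 3.

Omitted value: 3.


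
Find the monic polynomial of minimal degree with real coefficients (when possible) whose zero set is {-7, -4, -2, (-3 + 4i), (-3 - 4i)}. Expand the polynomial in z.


The polynomial is p(z) = ∏_{α ∈ S} (z − α), where S = {-7, -4, -2, (-3 + 4i), (-3 - 4i)}.
Expanding the product yields: p(z) = z^5 + 19·z^4 + 153·z^3 + 681·z^2 + 1586·z + 1400.
Note conjugate pairs combine to real quadratics: (z − (-3+4i))(z − (-3−4i)) = z² + 6z + 25.
The resulting polynomial has degree 5 and real coefficients as required.

p(z) = z^5 + 19·z^4 + 153·z^3 + 681·z^2 + 1586·z + 1400.


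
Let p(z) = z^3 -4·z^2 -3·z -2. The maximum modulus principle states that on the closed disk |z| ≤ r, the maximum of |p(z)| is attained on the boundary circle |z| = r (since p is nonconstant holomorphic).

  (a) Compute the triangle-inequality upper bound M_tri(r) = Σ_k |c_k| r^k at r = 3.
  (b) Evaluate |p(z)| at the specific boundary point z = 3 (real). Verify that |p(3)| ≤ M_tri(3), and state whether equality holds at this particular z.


Coefficients: c_0 = -2, c_1 = -3, c_2 = -4, c_3 = 1. Radius r = 3.
Part (a). Triangle bound: M_tri(r) = Σ_k |c_k| r^k
  = |-2|·3^0 + |-3|·3^1 + |-4|·3^2 + |1|·3^3
  = 2 + 9 + 36 + 27 = 74.
This bounds M(r) := max_{|z|=r} |p(z)| from above; equality holds iff all terms c_k z^k can be made to align in phase at a single z on |z|=r.
Part (b). At z = 3 (real, on the circle |z| = r):
  p(3) = (-2)·3^0 + (-3)·3^1 + (-4)·3^2 + (1)·3^3 = -20.
  |p(3)| = 20.
Check: |p(3)| = 20 ≤ 74 = M_tri(3). ✓ Equality does not hold at z = 3 (the coefficients have mixed signs, so the terms do not all align in phase there).

M_tri(3) = 74; |p(3)| = 20; equality at z=3: no.


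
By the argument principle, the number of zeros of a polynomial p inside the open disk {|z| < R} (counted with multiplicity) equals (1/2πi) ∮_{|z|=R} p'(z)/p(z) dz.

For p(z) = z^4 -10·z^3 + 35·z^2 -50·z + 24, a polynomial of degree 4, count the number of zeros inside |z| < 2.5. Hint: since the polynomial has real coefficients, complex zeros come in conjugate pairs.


The zeros of p are: 3, 1, 4, 2.
Their magnitudes are: 3, 1, 4, 2.
Zeros with |z| < R = 2.5: 1, 2.
Count = 2.
By the argument principle, (1/2πi) ∮_{|z|=R} p'(z)/p(z) dz equals exactly this count.

Number of zeros inside |z| < 2.5: 2.


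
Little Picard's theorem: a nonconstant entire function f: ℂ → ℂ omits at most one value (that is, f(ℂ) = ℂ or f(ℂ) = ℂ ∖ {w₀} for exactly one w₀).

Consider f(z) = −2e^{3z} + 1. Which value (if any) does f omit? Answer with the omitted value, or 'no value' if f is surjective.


Little Picard bounds the complement of f(ℂ) to at most one point.
e^{3z} is never zero on ℂ, so -2·e^{3z} takes every value in ℂ ∖ {0}. Adding 1 shifts the range to ℂ ∖ {1}. Thus f omits exactly the value 1.

Omitted value: 1.


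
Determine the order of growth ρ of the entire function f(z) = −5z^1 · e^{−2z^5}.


M(r) = max_{|z|=r} |-5|·|z|^1·|e^{−2z^5}| = 5·r^1 · e^{2r^5} (the factors attain their maxima compatibly on |z|=r). Then log M(r) = log 5 + 1·log r + 2r^5, dominated by the last term, so log log M(r) ~ 5·log r. The polynomial factor -5z^1 contributes only a log r term and does not affect the order. ρ = 5.
Therefore ρ = 5.

Order ρ = 5.


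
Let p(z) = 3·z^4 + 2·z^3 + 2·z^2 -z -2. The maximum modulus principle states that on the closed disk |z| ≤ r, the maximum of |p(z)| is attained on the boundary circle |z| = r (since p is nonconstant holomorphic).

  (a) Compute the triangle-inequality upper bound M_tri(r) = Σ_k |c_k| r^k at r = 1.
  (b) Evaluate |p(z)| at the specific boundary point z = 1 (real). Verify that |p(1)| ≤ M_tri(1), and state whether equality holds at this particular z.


Coefficients: c_0 = -2, c_1 = -1, c_2 = 2, c_3 = 2, c_4 = 3. Radius r = 1.
Part (a). Triangle bound: M_tri(r) = Σ_k |c_k| r^k
  = |-2|·1^0 + |-1|·1^1 + |2|·1^2 + |2|·1^3 + |3|·1^4
  = 2 + 1 + 2 + 2 + 3 = 10.
This bounds M(r) := max_{|z|=r} |p(z)| from above; equality holds iff all terms c_k z^k can be made to align in phase at a single z on |z|=r.
Part (b). At z = 1 (real, on the circle |z| = r):
  p(1) = (-2)·1^0 + (-1)·1^1 + (2)·1^2 + (2)·1^3 + (3)·1^4 = 4.
  |p(1)| = 4.
Check: |p(1)| = 4 ≤ 10 = M_tri(1). ✓ Equality does not hold at z = 1 (the coefficients have mixed signs, so the terms do not all align in phase there).

M_tri(1) = 10; |p(1)| = 4; equality at z=1: no.


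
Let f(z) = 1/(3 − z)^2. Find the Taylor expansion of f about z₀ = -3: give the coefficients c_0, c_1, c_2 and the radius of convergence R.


Let w = z − z₀, so z = z₀ + w.
Then 3 − z = 3 − (z₀ + w) = (3 − z₀) − w = 6 − w.
f(z) = 1/(6 − w)^2 = (1/(6)^2) · (1 − w/(6))^{−2}.
By the binomial series (1−u)^{−2} = Σ_{n≥0} C(n+1, 1) u^n for |u|<1, with u = w/(6):
  c_n = C(n+1, 1) / (6)^(n+2).
  c_0 = 1/(6)^2 = 1/36.
  c_1 = 2/(6)^3 = 1/108.
  c_2 = 3/(6)^4 = 1/432.
The series is valid for |w/d| < 1, i.e. |z − z₀| < |d|.
Radius of convergence: R = |3 − z₀| = |6| = 6 (distance from z₀ to the singularity z = 3).

c_0 = 1/36, c_1 = 1/108, c_2 = 1/432; R = 6.


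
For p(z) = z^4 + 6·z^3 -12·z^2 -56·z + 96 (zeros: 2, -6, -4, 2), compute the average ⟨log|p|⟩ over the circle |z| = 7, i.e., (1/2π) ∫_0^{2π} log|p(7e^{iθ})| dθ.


Zeros: -6, -4, 2, 2; r = 7.
Inside |z| < r: -6, -4, 2, 2. Outside (|z| ≥ r): ∅.
p(0) = 96, so log|p(0)| = log(96) = 4.5643.
Apply Jensen: I(r) = log|p(0)| + Σ_k log(r/|z_k|), summed over zeros inside |z| < r.
  log(r/|z_k|) for z_k = 2: log(7/2) = 1.2528
  log(r/|z_k|) for z_k = -6: log(7/6) = 0.1542
  log(r/|z_k|) for z_k = -4: log(7/4) = 0.5596
  log(r/|z_k|) for z_k = 2: log(7/2) = 1.2528
Sum over inside zeros: 3.2193.
I(r) = log|p(0)| + (inside sum) = 4.5643 + 3.2193 = 7.7836.
Closed form (all zeros inside, monic): I(r) = n·log(r) = 4·log(7) = 7.7836. ✓

I(r) ≈ 7.7836.


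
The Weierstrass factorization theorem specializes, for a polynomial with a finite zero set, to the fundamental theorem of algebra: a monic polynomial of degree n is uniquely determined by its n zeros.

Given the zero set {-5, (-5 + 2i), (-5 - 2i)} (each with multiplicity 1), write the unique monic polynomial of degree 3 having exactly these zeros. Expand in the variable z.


The polynomial is p(z) = ∏_{α ∈ S} (z − α), where S = {-5, (-5 + 2i), (-5 - 2i)}.
Expanding the product yields: p(z) = z^3 + 15·z^2 + 79·z + 145.
Note conjugate pairs combine to real quadratics: (z − (-5+2i))(z − (-5−2i)) = z² + 10z + 29.
The resulting polynomial has degree 3 and real coefficients as required.

p(z) = z^3 + 15·z^2 + 79·z + 145.


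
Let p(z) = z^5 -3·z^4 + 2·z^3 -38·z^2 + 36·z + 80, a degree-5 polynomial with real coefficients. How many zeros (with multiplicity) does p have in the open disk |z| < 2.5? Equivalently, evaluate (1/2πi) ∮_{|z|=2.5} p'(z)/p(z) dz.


The zeros of p are: (-1 + 3i), (-1 - 3i), -1, 4, 2.
Their magnitudes are: 3.162, 3.162, 1, 4, 2.
Zeros with |z| < R = 2.5: -1, 2.
Count = 2.
By the argument principle, (1/2πi) ∮_{|z|=R} p'(z)/p(z) dz equals exactly this count.

Number of zeros inside |z| < 2.5: 2.
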